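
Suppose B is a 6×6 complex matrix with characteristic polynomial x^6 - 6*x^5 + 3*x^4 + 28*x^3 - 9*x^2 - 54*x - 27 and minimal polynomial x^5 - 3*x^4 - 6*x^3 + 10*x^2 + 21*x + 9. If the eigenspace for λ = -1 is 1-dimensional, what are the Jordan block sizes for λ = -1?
Block sizes for λ = -1: [3]

Step 1 — from the characteristic polynomial, algebraic multiplicity of λ = -1 is 3. From dim ker(B − (-1)·I) = 1, there are exactly 1 Jordan blocks for λ = -1.
Step 2 — from the minimal polynomial, the factor (x + 1)^3 tells us the largest block for λ = -1 has size 3.
Step 3 — with total size 3, 1 blocks, and largest block 3, the block sizes (in nonincreasing order) are [3].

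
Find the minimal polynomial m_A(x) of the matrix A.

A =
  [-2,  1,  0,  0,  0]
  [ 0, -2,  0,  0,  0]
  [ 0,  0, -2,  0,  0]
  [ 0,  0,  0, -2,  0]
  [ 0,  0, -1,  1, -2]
x^2 + 4*x + 4

The characteristic polynomial is χ_A(x) = (x + 2)^5, so the eigenvalues are known. The minimal polynomial is
  m_A(x) = Π_λ (x − λ)^{k_λ}
where k_λ is the size of the *largest* Jordan block for λ (equivalently, the smallest k with (A − λI)^k v = 0 for every generalised eigenvector v of λ).

  λ = -2: largest Jordan block has size 2, contributing (x + 2)^2

So m_A(x) = (x + 2)^2 = x^2 + 4*x + 4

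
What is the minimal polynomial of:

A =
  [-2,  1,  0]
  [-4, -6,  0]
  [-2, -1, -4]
x^2 + 8*x + 16

The characteristic polynomial is χ_A(x) = (x + 4)^3, so the eigenvalues are known. The minimal polynomial is
  m_A(x) = Π_λ (x − λ)^{k_λ}
where k_λ is the size of the *largest* Jordan block for λ (equivalently, the smallest k with (A − λI)^k v = 0 for every generalised eigenvector v of λ).

  λ = -4: largest Jordan block has size 2, contributing (x + 4)^2

So m_A(x) = (x + 4)^2 = x^2 + 8*x + 16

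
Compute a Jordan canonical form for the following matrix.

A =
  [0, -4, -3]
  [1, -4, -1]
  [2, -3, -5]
J_3(-3)

The characteristic polynomial is
  det(x·I − A) = x^3 + 9*x^2 + 27*x + 27 = (x + 3)^3

Eigenvalues and multiplicities (the geometric multiplicity of λ is n − rank(A − λI), which equals the number of Jordan blocks for λ):
  λ = -3: algebraic multiplicity = 3, geometric multiplicity = 1

Determining the block sizes for each eigenvalue:
  λ = -3: one block (gm = 1), so the single block has size am = 3 → block sizes [3]

Assembling the blocks gives a Jordan form
J =
  [-3,  1,  0]
  [ 0, -3,  1]
  [ 0,  0, -3]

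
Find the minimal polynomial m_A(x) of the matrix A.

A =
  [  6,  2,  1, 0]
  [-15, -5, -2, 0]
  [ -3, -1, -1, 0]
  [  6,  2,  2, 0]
x^3

The characteristic polynomial is χ_A(x) = x^4, so the eigenvalues are known. The minimal polynomial is
  m_A(x) = Π_λ (x − λ)^{k_λ}
where k_λ is the size of the *largest* Jordan block for λ (equivalently, the smallest k with (A − λI)^k v = 0 for every generalised eigenvector v of λ).

  λ = 0: largest Jordan block has size 3, contributing (x − 0)^3

So m_A(x) = x^3 = x^3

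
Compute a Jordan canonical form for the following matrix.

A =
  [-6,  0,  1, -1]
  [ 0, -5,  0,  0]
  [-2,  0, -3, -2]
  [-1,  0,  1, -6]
J_2(-5) ⊕ J_1(-5) ⊕ J_1(-5)

The characteristic polynomial is
  det(x·I − A) = x^4 + 20*x^3 + 150*x^2 + 500*x + 625 = (x + 5)^4

Eigenvalues and multiplicities (the geometric multiplicity of λ is n − rank(A − λI), which equals the number of Jordan blocks for λ):
  λ = -5: algebraic multiplicity = 4, geometric multiplicity = 3

Determining the block sizes for each eigenvalue:
  λ = -5: 3 blocks summing to 4 forces exactly one block of size 2 and the rest size 1 → block sizes [2, 1, 1]

Assembling the blocks gives a Jordan form
J =
  [-5,  1,  0,  0]
  [ 0, -5,  0,  0]
  [ 0,  0, -5,  0]
  [ 0,  0,  0, -5]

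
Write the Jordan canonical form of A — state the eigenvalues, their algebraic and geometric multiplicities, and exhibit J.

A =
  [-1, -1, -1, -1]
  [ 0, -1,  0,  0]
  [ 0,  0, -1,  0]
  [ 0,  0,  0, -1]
J_2(-1) ⊕ J_1(-1) ⊕ J_1(-1)

The characteristic polynomial is
  det(x·I − A) = x^4 + 4*x^3 + 6*x^2 + 4*x + 1 = (x + 1)^4

Eigenvalues and multiplicities (the geometric multiplicity of λ is n − rank(A − λI), which equals the number of Jordan blocks for λ):
  λ = -1: algebraic multiplicity = 4, geometric multiplicity = 3

Determining the block sizes for each eigenvalue:
  λ = -1: 3 blocks summing to 4 forces exactly one block of size 2 and the rest size 1 → block sizes [2, 1, 1]

Assembling the blocks gives a Jordan form
J =
  [-1,  1,  0,  0]
  [ 0, -1,  0,  0]
  [ 0,  0, -1,  0]
  [ 0,  0,  0, -1]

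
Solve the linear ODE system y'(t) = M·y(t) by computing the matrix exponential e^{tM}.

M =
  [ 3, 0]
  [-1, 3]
e^{tM} =
  [exp(3*t), 0]
  [-t*exp(3*t), exp(3*t)]

Strategy: write M = P · J · P⁻¹ where J is a Jordan canonical form, so e^{tM} = P · e^{tJ} · P⁻¹, and e^{tJ} can be computed block-by-block.

M has Jordan form
J =
  [3, 1]
  [0, 3]
(up to reordering of blocks).

Per-block formulas:
  For a 2×2 Jordan block J_2(3): exp(t · J_2(3)) = e^(3t)·(I + t·N), where N is the 2×2 nilpotent shift.

After assembling e^{tJ} and conjugating by P, we get:

e^{tM} =
  [exp(3*t), 0]
  [-t*exp(3*t), exp(3*t)]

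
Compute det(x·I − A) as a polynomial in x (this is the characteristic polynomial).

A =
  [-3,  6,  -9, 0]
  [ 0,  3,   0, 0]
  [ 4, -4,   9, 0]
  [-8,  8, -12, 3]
x^4 - 12*x^3 + 54*x^2 - 108*x + 81

Expanding det(x·I − A) (e.g. by cofactor expansion or by noting that A is similar to its Jordan form J, which has the same characteristic polynomial as A) gives
  χ_A(x) = x^4 - 12*x^3 + 54*x^2 - 108*x + 81
which factors as (x - 3)^4. The eigenvalues (with algebraic multiplicities) are λ = 3 with multiplicity 4.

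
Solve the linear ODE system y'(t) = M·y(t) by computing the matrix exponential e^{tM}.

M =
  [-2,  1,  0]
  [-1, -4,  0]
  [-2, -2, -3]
e^{tM} =
  [t*exp(-3*t) + exp(-3*t), t*exp(-3*t), 0]
  [-t*exp(-3*t), -t*exp(-3*t) + exp(-3*t), 0]
  [-2*t*exp(-3*t), -2*t*exp(-3*t), exp(-3*t)]

Strategy: write M = P · J · P⁻¹ where J is a Jordan canonical form, so e^{tM} = P · e^{tJ} · P⁻¹, and e^{tJ} can be computed block-by-block.

M has Jordan form
J =
  [-3,  1,  0]
  [ 0, -3,  0]
  [ 0,  0, -3]
(up to reordering of blocks).

Per-block formulas:
  For a 2×2 Jordan block J_2(-3): exp(t · J_2(-3)) = e^(-3t)·(I + t·N), where N is the 2×2 nilpotent shift.
  For a 1×1 block at λ = -3: exp(t · [-3]) = [e^(-3t)].

After assembling e^{tJ} and conjugating by P, we get:

e^{tM} =
  [t*exp(-3*t) + exp(-3*t), t*exp(-3*t), 0]
  [-t*exp(-3*t), -t*exp(-3*t) + exp(-3*t), 0]
  [-2*t*exp(-3*t), -2*t*exp(-3*t), exp(-3*t)]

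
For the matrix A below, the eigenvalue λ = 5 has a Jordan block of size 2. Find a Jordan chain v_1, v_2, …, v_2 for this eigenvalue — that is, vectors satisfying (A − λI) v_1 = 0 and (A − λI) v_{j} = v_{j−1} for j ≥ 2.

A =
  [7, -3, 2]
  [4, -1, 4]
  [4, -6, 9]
A Jordan chain for λ = 5 of length 2:
v_1 = (2, 4, 4)ᵀ
v_2 = (1, 0, 0)ᵀ

Let N = A − (5)·I. We want v_2 with N^2 v_2 = 0 but N^1 v_2 ≠ 0; then v_{j-1} := N · v_j for j = 2, …, 2.

Pick v_2 = (1, 0, 0)ᵀ.
Then v_1 = N · v_2 = (2, 4, 4)ᵀ.

Sanity check: (A − (5)·I) v_1 = (0, 0, 0)ᵀ = 0. ✓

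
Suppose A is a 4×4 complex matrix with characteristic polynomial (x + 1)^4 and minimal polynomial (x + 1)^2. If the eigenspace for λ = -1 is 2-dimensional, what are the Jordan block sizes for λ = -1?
Block sizes for λ = -1: [2, 2]

Step 1 — from the characteristic polynomial, algebraic multiplicity of λ = -1 is 4. From dim ker(A − (-1)·I) = 2, there are exactly 2 Jordan blocks for λ = -1.
Step 2 — from the minimal polynomial, the factor (x + 1)^2 tells us the largest block for λ = -1 has size 2.
Step 3 — with total size 4, 2 blocks, and largest block 2, the block sizes (in nonincreasing order) are [2, 2].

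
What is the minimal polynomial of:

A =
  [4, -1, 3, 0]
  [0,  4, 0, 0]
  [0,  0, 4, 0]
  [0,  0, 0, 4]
x^2 - 8*x + 16

The characteristic polynomial is χ_A(x) = (x - 4)^4, so the eigenvalues are known. The minimal polynomial is
  m_A(x) = Π_λ (x − λ)^{k_λ}
where k_λ is the size of the *largest* Jordan block for λ (equivalently, the smallest k with (A − λI)^k v = 0 for every generalised eigenvector v of λ).

  λ = 4: largest Jordan block has size 2, contributing (x − 4)^2

So m_A(x) = (x - 4)^2 = x^2 - 8*x + 16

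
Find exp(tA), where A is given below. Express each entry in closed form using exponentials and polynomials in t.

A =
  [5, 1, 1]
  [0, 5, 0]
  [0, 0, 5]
e^{tA} =
  [exp(5*t), t*exp(5*t), t*exp(5*t)]
  [0, exp(5*t), 0]
  [0, 0, exp(5*t)]

Strategy: write A = P · J · P⁻¹ where J is a Jordan canonical form, so e^{tA} = P · e^{tJ} · P⁻¹, and e^{tJ} can be computed block-by-block.

A has Jordan form
J =
  [5, 1, 0]
  [0, 5, 0]
  [0, 0, 5]
(up to reordering of blocks).

Per-block formulas:
  For a 2×2 Jordan block J_2(5): exp(t · J_2(5)) = e^(5t)·(I + t·N), where N is the 2×2 nilpotent shift.
  For a 1×1 block at λ = 5: exp(t · [5]) = [e^(5t)].

After assembling e^{tJ} and conjugating by P, we get:

e^{tA} =
  [exp(5*t), t*exp(5*t), t*exp(5*t)]
  [0, exp(5*t), 0]
  [0, 0, exp(5*t)]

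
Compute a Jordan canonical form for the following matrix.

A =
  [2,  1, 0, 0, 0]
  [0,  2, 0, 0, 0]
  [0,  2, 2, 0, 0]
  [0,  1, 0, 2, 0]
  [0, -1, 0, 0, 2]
J_2(2) ⊕ J_1(2) ⊕ J_1(2) ⊕ J_1(2)

The characteristic polynomial is
  det(x·I − A) = x^5 - 10*x^4 + 40*x^3 - 80*x^2 + 80*x - 32 = (x - 2)^5

Eigenvalues and multiplicities (the geometric multiplicity of λ is n − rank(A − λI), which equals the number of Jordan blocks for λ):
  λ = 2: algebraic multiplicity = 5, geometric multiplicity = 4

Determining the block sizes for each eigenvalue:
  λ = 2: 4 blocks summing to 5 forces exactly one block of size 2 and the rest size 1 → block sizes [2, 1, 1, 1]

Assembling the blocks gives a Jordan form
J =
  [2, 1, 0, 0, 0]
  [0, 2, 0, 0, 0]
  [0, 0, 2, 0, 0]
  [0, 0, 0, 2, 0]
  [0, 0, 0, 0, 2]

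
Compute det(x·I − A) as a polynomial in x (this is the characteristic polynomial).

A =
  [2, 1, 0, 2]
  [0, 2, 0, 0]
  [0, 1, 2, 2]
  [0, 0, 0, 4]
x^4 - 10*x^3 + 36*x^2 - 56*x + 32

Expanding det(x·I − A) (e.g. by cofactor expansion or by noting that A is similar to its Jordan form J, which has the same characteristic polynomial as A) gives
  χ_A(x) = x^4 - 10*x^3 + 36*x^2 - 56*x + 32
which factors as (x - 4)*(x - 2)^3. The eigenvalues (with algebraic multiplicities) are λ = 2 with multiplicity 3, λ = 4 with multiplicity 1.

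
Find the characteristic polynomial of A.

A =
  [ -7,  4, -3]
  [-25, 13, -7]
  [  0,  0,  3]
x^3 - 9*x^2 + 27*x - 27

Expanding det(x·I − A) (e.g. by cofactor expansion or by noting that A is similar to its Jordan form J, which has the same characteristic polynomial as A) gives
  χ_A(x) = x^3 - 9*x^2 + 27*x - 27
which factors as (x - 3)^3. The eigenvalues (with algebraic multiplicities) are λ = 3 with multiplicity 3.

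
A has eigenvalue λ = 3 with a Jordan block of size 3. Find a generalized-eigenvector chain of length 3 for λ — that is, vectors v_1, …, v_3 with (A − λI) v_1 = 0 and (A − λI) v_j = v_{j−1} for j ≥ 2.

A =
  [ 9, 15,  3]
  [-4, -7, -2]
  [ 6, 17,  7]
A Jordan chain for λ = 3 of length 3:
v_1 = (-6, 4, -8)ᵀ
v_2 = (6, -4, 6)ᵀ
v_3 = (1, 0, 0)ᵀ

Let N = A − (3)·I. We want v_3 with N^3 v_3 = 0 but N^2 v_3 ≠ 0; then v_{j-1} := N · v_j for j = 3, …, 2.

Pick v_3 = (1, 0, 0)ᵀ.
Then v_2 = N · v_3 = (6, -4, 6)ᵀ.
Then v_1 = N · v_2 = (-6, 4, -8)ᵀ.

Sanity check: (A − (3)·I) v_1 = (0, 0, 0)ᵀ = 0. ✓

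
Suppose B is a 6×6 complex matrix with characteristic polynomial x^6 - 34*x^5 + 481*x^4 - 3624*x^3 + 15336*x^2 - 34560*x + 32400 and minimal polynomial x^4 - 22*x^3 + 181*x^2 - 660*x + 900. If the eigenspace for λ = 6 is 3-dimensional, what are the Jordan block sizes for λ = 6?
Block sizes for λ = 6: [2, 1, 1]

Step 1 — from the characteristic polynomial, algebraic multiplicity of λ = 6 is 4. From dim ker(B − (6)·I) = 3, there are exactly 3 Jordan blocks for λ = 6.
Step 2 — from the minimal polynomial, the factor (x − 6)^2 tells us the largest block for λ = 6 has size 2.
Step 3 — with total size 4, 3 blocks, and largest block 2, the block sizes (in nonincreasing order) are [2, 1, 1].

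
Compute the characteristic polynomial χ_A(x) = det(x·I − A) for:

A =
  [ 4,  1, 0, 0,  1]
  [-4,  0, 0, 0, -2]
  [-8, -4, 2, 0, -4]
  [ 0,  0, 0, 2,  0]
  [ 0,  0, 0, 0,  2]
x^5 - 10*x^4 + 40*x^3 - 80*x^2 + 80*x - 32

Expanding det(x·I − A) (e.g. by cofactor expansion or by noting that A is similar to its Jordan form J, which has the same characteristic polynomial as A) gives
  χ_A(x) = x^5 - 10*x^4 + 40*x^3 - 80*x^2 + 80*x - 32
which factors as (x - 2)^5. The eigenvalues (with algebraic multiplicities) are λ = 2 with multiplicity 5.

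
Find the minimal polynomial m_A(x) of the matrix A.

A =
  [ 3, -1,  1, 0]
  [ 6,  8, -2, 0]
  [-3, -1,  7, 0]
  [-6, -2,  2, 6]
x^2 - 12*x + 36

The characteristic polynomial is χ_A(x) = (x - 6)^4, so the eigenvalues are known. The minimal polynomial is
  m_A(x) = Π_λ (x − λ)^{k_λ}
where k_λ is the size of the *largest* Jordan block for λ (equivalently, the smallest k with (A − λI)^k v = 0 for every generalised eigenvector v of λ).

  λ = 6: largest Jordan block has size 2, contributing (x − 6)^2

So m_A(x) = (x - 6)^2 = x^2 - 12*x + 36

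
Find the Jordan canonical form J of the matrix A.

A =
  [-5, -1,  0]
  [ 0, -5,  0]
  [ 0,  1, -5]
J_2(-5) ⊕ J_1(-5)

The characteristic polynomial is
  det(x·I − A) = x^3 + 15*x^2 + 75*x + 125 = (x + 5)^3

Eigenvalues and multiplicities (the geometric multiplicity of λ is n − rank(A − λI), which equals the number of Jordan blocks for λ):
  λ = -5: algebraic multiplicity = 3, geometric multiplicity = 2

Determining the block sizes for each eigenvalue:
  λ = -5: 2 blocks summing to 3 forces exactly one block of size 2 and the rest size 1 → block sizes [2, 1]

Assembling the blocks gives a Jordan form
J =
  [-5,  1,  0]
  [ 0, -5,  0]
  [ 0,  0, -5]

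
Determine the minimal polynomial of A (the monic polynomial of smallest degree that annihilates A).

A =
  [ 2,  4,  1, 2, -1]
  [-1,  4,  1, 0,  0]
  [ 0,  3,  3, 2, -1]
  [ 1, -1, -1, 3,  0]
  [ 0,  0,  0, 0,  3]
x^3 - 9*x^2 + 27*x - 27

The characteristic polynomial is χ_A(x) = (x - 3)^5, so the eigenvalues are known. The minimal polynomial is
  m_A(x) = Π_λ (x − λ)^{k_λ}
where k_λ is the size of the *largest* Jordan block for λ (equivalently, the smallest k with (A − λI)^k v = 0 for every generalised eigenvector v of λ).

  λ = 3: largest Jordan block has size 3, contributing (x − 3)^3

So m_A(x) = (x - 3)^3 = x^3 - 9*x^2 + 27*x - 27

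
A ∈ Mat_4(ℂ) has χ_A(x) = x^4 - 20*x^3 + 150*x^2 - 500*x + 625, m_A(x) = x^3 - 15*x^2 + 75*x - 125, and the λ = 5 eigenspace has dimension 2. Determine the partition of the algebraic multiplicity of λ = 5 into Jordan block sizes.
Block sizes for λ = 5: [3, 1]

Step 1 — from the characteristic polynomial, algebraic multiplicity of λ = 5 is 4. From dim ker(A − (5)·I) = 2, there are exactly 2 Jordan blocks for λ = 5.
Step 2 — from the minimal polynomial, the factor (x − 5)^3 tells us the largest block for λ = 5 has size 3.
Step 3 — with total size 4, 2 blocks, and largest block 3, the block sizes (in nonincreasing order) are [3, 1].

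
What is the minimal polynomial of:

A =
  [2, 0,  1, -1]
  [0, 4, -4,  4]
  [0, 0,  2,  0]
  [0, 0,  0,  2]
x^3 - 8*x^2 + 20*x - 16

The characteristic polynomial is χ_A(x) = (x - 4)*(x - 2)^3, so the eigenvalues are known. The minimal polynomial is
  m_A(x) = Π_λ (x − λ)^{k_λ}
where k_λ is the size of the *largest* Jordan block for λ (equivalently, the smallest k with (A − λI)^k v = 0 for every generalised eigenvector v of λ).

  λ = 2: largest Jordan block has size 2, contributing (x − 2)^2
  λ = 4: largest Jordan block has size 1, contributing (x − 4)

So m_A(x) = (x - 4)*(x - 2)^2 = x^3 - 8*x^2 + 20*x - 16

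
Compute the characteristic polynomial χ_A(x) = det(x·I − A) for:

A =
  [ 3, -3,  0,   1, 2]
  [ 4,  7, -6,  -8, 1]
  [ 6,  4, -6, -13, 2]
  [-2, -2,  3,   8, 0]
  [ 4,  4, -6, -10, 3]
x^5 - 15*x^4 + 90*x^3 - 270*x^2 + 405*x - 243

Expanding det(x·I − A) (e.g. by cofactor expansion or by noting that A is similar to its Jordan form J, which has the same characteristic polynomial as A) gives
  χ_A(x) = x^5 - 15*x^4 + 90*x^3 - 270*x^2 + 405*x - 243
which factors as (x - 3)^5. The eigenvalues (with algebraic multiplicities) are λ = 3 with multiplicity 5.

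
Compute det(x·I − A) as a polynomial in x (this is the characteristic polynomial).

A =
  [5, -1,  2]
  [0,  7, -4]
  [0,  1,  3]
x^3 - 15*x^2 + 75*x - 125

Expanding det(x·I − A) (e.g. by cofactor expansion or by noting that A is similar to its Jordan form J, which has the same characteristic polynomial as A) gives
  χ_A(x) = x^3 - 15*x^2 + 75*x - 125
which factors as (x - 5)^3. The eigenvalues (with algebraic multiplicities) are λ = 5 with multiplicity 3.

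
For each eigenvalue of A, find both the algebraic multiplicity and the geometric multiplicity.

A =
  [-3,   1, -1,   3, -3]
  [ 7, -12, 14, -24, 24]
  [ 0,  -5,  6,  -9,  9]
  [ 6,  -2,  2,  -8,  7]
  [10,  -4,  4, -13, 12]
λ = -1: alg = 5, geom = 2

Step 1 — factor the characteristic polynomial to read off the algebraic multiplicities:
  χ_A(x) = (x + 1)^5

Step 2 — compute geometric multiplicities via the rank-nullity identity g(λ) = n − rank(A − λI):
  rank(A − (-1)·I) = 3, so dim ker(A − (-1)·I) = n − 3 = 2

Summary:
  λ = -1: algebraic multiplicity = 5, geometric multiplicity = 2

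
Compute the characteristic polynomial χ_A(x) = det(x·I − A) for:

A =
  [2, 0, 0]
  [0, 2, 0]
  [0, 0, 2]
x^3 - 6*x^2 + 12*x - 8

Expanding det(x·I − A) (e.g. by cofactor expansion or by noting that A is similar to its Jordan form J, which has the same characteristic polynomial as A) gives
  χ_A(x) = x^3 - 6*x^2 + 12*x - 8
which factors as (x - 2)^3. The eigenvalues (with algebraic multiplicities) are λ = 2 with multiplicity 3.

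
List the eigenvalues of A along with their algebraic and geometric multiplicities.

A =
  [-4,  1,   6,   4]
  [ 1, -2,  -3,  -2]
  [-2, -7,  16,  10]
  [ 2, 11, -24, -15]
λ = -2: alg = 3, geom = 1; λ = 1: alg = 1, geom = 1

Step 1 — factor the characteristic polynomial to read off the algebraic multiplicities:
  χ_A(x) = (x - 1)*(x + 2)^3

Step 2 — compute geometric multiplicities via the rank-nullity identity g(λ) = n − rank(A − λI):
  rank(A − (-2)·I) = 3, so dim ker(A − (-2)·I) = n − 3 = 1
  rank(A − (1)·I) = 3, so dim ker(A − (1)·I) = n − 3 = 1

Summary:
  λ = -2: algebraic multiplicity = 3, geometric multiplicity = 1
  λ = 1: algebraic multiplicity = 1, geometric multiplicity = 1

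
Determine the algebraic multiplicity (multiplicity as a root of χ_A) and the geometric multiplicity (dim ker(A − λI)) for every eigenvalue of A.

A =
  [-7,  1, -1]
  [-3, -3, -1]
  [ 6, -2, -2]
λ = -4: alg = 3, geom = 2

Step 1 — factor the characteristic polynomial to read off the algebraic multiplicities:
  χ_A(x) = (x + 4)^3

Step 2 — compute geometric multiplicities via the rank-nullity identity g(λ) = n − rank(A − λI):
  rank(A − (-4)·I) = 1, so dim ker(A − (-4)·I) = n − 1 = 2

Summary:
  λ = -4: algebraic multiplicity = 3, geometric multiplicity = 2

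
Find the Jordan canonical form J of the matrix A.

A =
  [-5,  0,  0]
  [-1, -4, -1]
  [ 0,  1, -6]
J_3(-5)

The characteristic polynomial is
  det(x·I − A) = x^3 + 15*x^2 + 75*x + 125 = (x + 5)^3

Eigenvalues and multiplicities (the geometric multiplicity of λ is n − rank(A − λI), which equals the number of Jordan blocks for λ):
  λ = -5: algebraic multiplicity = 3, geometric multiplicity = 1

Determining the block sizes for each eigenvalue:
  λ = -5: one block (gm = 1), so the single block has size am = 3 → block sizes [3]

Assembling the blocks gives a Jordan form
J =
  [-5,  1,  0]
  [ 0, -5,  1]
  [ 0,  0, -5]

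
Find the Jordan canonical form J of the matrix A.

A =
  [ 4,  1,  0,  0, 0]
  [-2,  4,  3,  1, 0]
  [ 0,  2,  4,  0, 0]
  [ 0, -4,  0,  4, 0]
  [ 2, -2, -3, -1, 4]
J_3(4) ⊕ J_1(4) ⊕ J_1(4)

The characteristic polynomial is
  det(x·I − A) = x^5 - 20*x^4 + 160*x^3 - 640*x^2 + 1280*x - 1024 = (x - 4)^5

Eigenvalues and multiplicities (the geometric multiplicity of λ is n − rank(A − λI), which equals the number of Jordan blocks for λ):
  λ = 4: algebraic multiplicity = 5, geometric multiplicity = 3

Determining the block sizes for each eigenvalue:
  λ = 4: with am = 5 and gm = 3, the partition is not yet determined (e.g. several partitions of 5 into 3 parts exist). Let N = A − (4)·I. Computing rank(N^1) = 2, rank(N^2) = 1, rank(N^3) = 0; the number of blocks of size ≥ j is rank(N^{j−1}) − rank(N^j), giving [3, 1, 1]. So we have 1 block(s) of size 3, 2 block(s) of size 1 → block sizes [3, 1, 1]

Assembling the blocks gives a Jordan form
J =
  [4, 1, 0, 0, 0]
  [0, 4, 1, 0, 0]
  [0, 0, 4, 0, 0]
  [0, 0, 0, 4, 0]
  [0, 0, 0, 0, 4]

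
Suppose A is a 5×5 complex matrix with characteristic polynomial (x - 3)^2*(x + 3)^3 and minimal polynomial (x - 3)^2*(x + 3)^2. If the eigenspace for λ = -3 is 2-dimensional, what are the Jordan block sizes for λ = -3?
Block sizes for λ = -3: [2, 1]

Step 1 — from the characteristic polynomial, algebraic multiplicity of λ = -3 is 3. From dim ker(A − (-3)·I) = 2, there are exactly 2 Jordan blocks for λ = -3.
Step 2 — from the minimal polynomial, the factor (x + 3)^2 tells us the largest block for λ = -3 has size 2.
Step 3 — with total size 3, 2 blocks, and largest block 2, the block sizes (in nonincreasing order) are [2, 1].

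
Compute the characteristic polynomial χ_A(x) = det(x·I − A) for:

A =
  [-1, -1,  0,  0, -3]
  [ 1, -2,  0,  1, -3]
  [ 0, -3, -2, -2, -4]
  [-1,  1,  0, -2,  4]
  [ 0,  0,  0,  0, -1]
x^5 + 8*x^4 + 25*x^3 + 38*x^2 + 28*x + 8

Expanding det(x·I − A) (e.g. by cofactor expansion or by noting that A is similar to its Jordan form J, which has the same characteristic polynomial as A) gives
  χ_A(x) = x^5 + 8*x^4 + 25*x^3 + 38*x^2 + 28*x + 8
which factors as (x + 1)^2*(x + 2)^3. The eigenvalues (with algebraic multiplicities) are λ = -2 with multiplicity 3, λ = -1 with multiplicity 2.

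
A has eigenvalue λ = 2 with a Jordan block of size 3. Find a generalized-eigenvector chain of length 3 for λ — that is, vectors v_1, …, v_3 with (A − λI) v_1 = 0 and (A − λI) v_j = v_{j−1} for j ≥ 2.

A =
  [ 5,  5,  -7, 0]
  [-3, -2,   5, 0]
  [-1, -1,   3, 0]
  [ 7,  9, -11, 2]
A Jordan chain for λ = 2 of length 3:
v_1 = (1, -2, -1, 5)ᵀ
v_2 = (3, -3, -1, 7)ᵀ
v_3 = (1, 0, 0, 0)ᵀ

Let N = A − (2)·I. We want v_3 with N^3 v_3 = 0 but N^2 v_3 ≠ 0; then v_{j-1} := N · v_j for j = 3, …, 2.

Pick v_3 = (1, 0, 0, 0)ᵀ.
Then v_2 = N · v_3 = (3, -3, -1, 7)ᵀ.
Then v_1 = N · v_2 = (1, -2, -1, 5)ᵀ.

Sanity check: (A − (2)·I) v_1 = (0, 0, 0, 0)ᵀ = 0. ✓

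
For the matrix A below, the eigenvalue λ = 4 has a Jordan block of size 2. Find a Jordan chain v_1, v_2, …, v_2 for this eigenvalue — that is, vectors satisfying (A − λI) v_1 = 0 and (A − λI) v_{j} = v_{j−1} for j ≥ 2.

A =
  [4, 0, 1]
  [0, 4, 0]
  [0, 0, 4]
A Jordan chain for λ = 4 of length 2:
v_1 = (1, 0, 0)ᵀ
v_2 = (0, 0, 1)ᵀ

Let N = A − (4)·I. We want v_2 with N^2 v_2 = 0 but N^1 v_2 ≠ 0; then v_{j-1} := N · v_j for j = 2, …, 2.

Pick v_2 = (0, 0, 1)ᵀ.
Then v_1 = N · v_2 = (1, 0, 0)ᵀ.

Sanity check: (A − (4)·I) v_1 = (0, 0, 0)ᵀ = 0. ✓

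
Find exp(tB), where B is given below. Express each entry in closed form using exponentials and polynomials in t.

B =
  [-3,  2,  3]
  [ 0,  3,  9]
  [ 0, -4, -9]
e^{tB} =
  [exp(-3*t), 2*t*exp(-3*t), 3*t*exp(-3*t)]
  [0, 6*t*exp(-3*t) + exp(-3*t), 9*t*exp(-3*t)]
  [0, -4*t*exp(-3*t), -6*t*exp(-3*t) + exp(-3*t)]

Strategy: write B = P · J · P⁻¹ where J is a Jordan canonical form, so e^{tB} = P · e^{tJ} · P⁻¹, and e^{tJ} can be computed block-by-block.

B has Jordan form
J =
  [-3,  1,  0]
  [ 0, -3,  0]
  [ 0,  0, -3]
(up to reordering of blocks).

Per-block formulas:
  For a 1×1 block at λ = -3: exp(t · [-3]) = [e^(-3t)].
  For a 2×2 Jordan block J_2(-3): exp(t · J_2(-3)) = e^(-3t)·(I + t·N), where N is the 2×2 nilpotent shift.

After assembling e^{tJ} and conjugating by P, we get:

e^{tB} =
  [exp(-3*t), 2*t*exp(-3*t), 3*t*exp(-3*t)]
  [0, 6*t*exp(-3*t) + exp(-3*t), 9*t*exp(-3*t)]
  [0, -4*t*exp(-3*t), -6*t*exp(-3*t) + exp(-3*t)]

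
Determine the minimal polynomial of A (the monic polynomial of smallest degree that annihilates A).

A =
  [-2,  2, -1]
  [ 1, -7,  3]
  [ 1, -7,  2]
x^3 + 7*x^2 + 16*x + 12

The characteristic polynomial is χ_A(x) = (x + 2)^2*(x + 3), so the eigenvalues are known. The minimal polynomial is
  m_A(x) = Π_λ (x − λ)^{k_λ}
where k_λ is the size of the *largest* Jordan block for λ (equivalently, the smallest k with (A − λI)^k v = 0 for every generalised eigenvector v of λ).

  λ = -3: largest Jordan block has size 1, contributing (x + 3)
  λ = -2: largest Jordan block has size 2, contributing (x + 2)^2

So m_A(x) = (x + 2)^2*(x + 3) = x^3 + 7*x^2 + 16*x + 12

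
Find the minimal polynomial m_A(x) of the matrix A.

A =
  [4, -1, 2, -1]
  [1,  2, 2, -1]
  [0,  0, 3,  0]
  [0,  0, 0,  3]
x^2 - 6*x + 9

The characteristic polynomial is χ_A(x) = (x - 3)^4, so the eigenvalues are known. The minimal polynomial is
  m_A(x) = Π_λ (x − λ)^{k_λ}
where k_λ is the size of the *largest* Jordan block for λ (equivalently, the smallest k with (A − λI)^k v = 0 for every generalised eigenvector v of λ).

  λ = 3: largest Jordan block has size 2, contributing (x − 3)^2

So m_A(x) = (x - 3)^2 = x^2 - 6*x + 9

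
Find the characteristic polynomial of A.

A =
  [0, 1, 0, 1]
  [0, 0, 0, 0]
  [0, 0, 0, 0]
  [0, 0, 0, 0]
x^4

Expanding det(x·I − A) (e.g. by cofactor expansion or by noting that A is similar to its Jordan form J, which has the same characteristic polynomial as A) gives
  χ_A(x) = x^4
which factors as x^4. The eigenvalues (with algebraic multiplicities) are λ = 0 with multiplicity 4.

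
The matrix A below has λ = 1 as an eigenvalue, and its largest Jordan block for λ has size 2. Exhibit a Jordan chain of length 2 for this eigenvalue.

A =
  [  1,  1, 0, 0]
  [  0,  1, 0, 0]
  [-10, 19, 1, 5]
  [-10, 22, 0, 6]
A Jordan chain for λ = 1 of length 2:
v_1 = (1, 0, -1, 2)ᵀ
v_2 = (2, 1, 0, 0)ᵀ

Let N = A − (1)·I. We want v_2 with N^2 v_2 = 0 but N^1 v_2 ≠ 0; then v_{j-1} := N · v_j for j = 2, …, 2.

Pick v_2 = (2, 1, 0, 0)ᵀ.
Then v_1 = N · v_2 = (1, 0, -1, 2)ᵀ.

Sanity check: (A − (1)·I) v_1 = (0, 0, 0, 0)ᵀ = 0. ✓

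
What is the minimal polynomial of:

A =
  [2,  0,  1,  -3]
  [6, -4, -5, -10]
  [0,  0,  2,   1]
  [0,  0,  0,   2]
x^4 - 2*x^3 - 12*x^2 + 40*x - 32

The characteristic polynomial is χ_A(x) = (x - 2)^3*(x + 4), so the eigenvalues are known. The minimal polynomial is
  m_A(x) = Π_λ (x − λ)^{k_λ}
where k_λ is the size of the *largest* Jordan block for λ (equivalently, the smallest k with (A − λI)^k v = 0 for every generalised eigenvector v of λ).

  λ = -4: largest Jordan block has size 1, contributing (x + 4)
  λ = 2: largest Jordan block has size 3, contributing (x − 2)^3

So m_A(x) = (x - 2)^3*(x + 4) = x^4 - 2*x^3 - 12*x^2 + 40*x - 32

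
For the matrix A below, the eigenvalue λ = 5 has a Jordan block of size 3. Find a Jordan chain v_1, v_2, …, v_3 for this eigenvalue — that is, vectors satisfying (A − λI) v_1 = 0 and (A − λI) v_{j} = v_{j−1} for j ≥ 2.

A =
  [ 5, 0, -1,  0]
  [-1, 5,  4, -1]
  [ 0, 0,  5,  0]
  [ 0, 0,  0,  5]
A Jordan chain for λ = 5 of length 3:
v_1 = (0, 1, 0, 0)ᵀ
v_2 = (-1, 4, 0, 0)ᵀ
v_3 = (0, 0, 1, 0)ᵀ

Let N = A − (5)·I. We want v_3 with N^3 v_3 = 0 but N^2 v_3 ≠ 0; then v_{j-1} := N · v_j for j = 3, …, 2.

Pick v_3 = (0, 0, 1, 0)ᵀ.
Then v_2 = N · v_3 = (-1, 4, 0, 0)ᵀ.
Then v_1 = N · v_2 = (0, 1, 0, 0)ᵀ.

Sanity check: (A − (5)·I) v_1 = (0, 0, 0, 0)ᵀ = 0. ✓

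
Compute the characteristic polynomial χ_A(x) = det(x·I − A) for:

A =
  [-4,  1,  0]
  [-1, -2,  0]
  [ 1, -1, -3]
x^3 + 9*x^2 + 27*x + 27

Expanding det(x·I − A) (e.g. by cofactor expansion or by noting that A is similar to its Jordan form J, which has the same characteristic polynomial as A) gives
  χ_A(x) = x^3 + 9*x^2 + 27*x + 27
which factors as (x + 3)^3. The eigenvalues (with algebraic multiplicities) are λ = -3 with multiplicity 3.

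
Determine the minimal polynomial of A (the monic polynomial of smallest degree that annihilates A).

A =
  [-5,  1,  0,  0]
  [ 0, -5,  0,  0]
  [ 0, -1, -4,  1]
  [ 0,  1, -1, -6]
x^2 + 10*x + 25

The characteristic polynomial is χ_A(x) = (x + 5)^4, so the eigenvalues are known. The minimal polynomial is
  m_A(x) = Π_λ (x − λ)^{k_λ}
where k_λ is the size of the *largest* Jordan block for λ (equivalently, the smallest k with (A − λI)^k v = 0 for every generalised eigenvector v of λ).

  λ = -5: largest Jordan block has size 2, contributing (x + 5)^2

So m_A(x) = (x + 5)^2 = x^2 + 10*x + 25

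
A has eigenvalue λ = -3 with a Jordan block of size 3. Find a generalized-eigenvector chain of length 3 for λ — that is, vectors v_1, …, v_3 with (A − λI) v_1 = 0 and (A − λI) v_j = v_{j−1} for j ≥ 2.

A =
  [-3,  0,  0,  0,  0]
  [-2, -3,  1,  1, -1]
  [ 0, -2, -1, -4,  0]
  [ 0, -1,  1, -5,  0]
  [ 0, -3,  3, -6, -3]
A Jordan chain for λ = -3 of length 3:
v_1 = (0, 0, 4, 2, 6)ᵀ
v_2 = (0, -2, 0, 0, 0)ᵀ
v_3 = (1, 0, 0, 0, 0)ᵀ

Let N = A − (-3)·I. We want v_3 with N^3 v_3 = 0 but N^2 v_3 ≠ 0; then v_{j-1} := N · v_j for j = 3, …, 2.

Pick v_3 = (1, 0, 0, 0, 0)ᵀ.
Then v_2 = N · v_3 = (0, -2, 0, 0, 0)ᵀ.
Then v_1 = N · v_2 = (0, 0, 4, 2, 6)ᵀ.

Sanity check: (A − (-3)·I) v_1 = (0, 0, 0, 0, 0)ᵀ = 0. ✓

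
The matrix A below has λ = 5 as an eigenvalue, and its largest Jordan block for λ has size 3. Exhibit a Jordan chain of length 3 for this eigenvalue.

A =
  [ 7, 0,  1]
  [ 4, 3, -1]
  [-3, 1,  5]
A Jordan chain for λ = 5 of length 3:
v_1 = (1, 3, -2)ᵀ
v_2 = (2, 4, -3)ᵀ
v_3 = (1, 0, 0)ᵀ

Let N = A − (5)·I. We want v_3 with N^3 v_3 = 0 but N^2 v_3 ≠ 0; then v_{j-1} := N · v_j for j = 3, …, 2.

Pick v_3 = (1, 0, 0)ᵀ.
Then v_2 = N · v_3 = (2, 4, -3)ᵀ.
Then v_1 = N · v_2 = (1, 3, -2)ᵀ.

Sanity check: (A − (5)·I) v_1 = (0, 0, 0)ᵀ = 0. ✓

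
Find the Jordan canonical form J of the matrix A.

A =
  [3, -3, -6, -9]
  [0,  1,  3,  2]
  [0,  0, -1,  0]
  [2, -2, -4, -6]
J_3(-1) ⊕ J_1(0)

The characteristic polynomial is
  det(x·I − A) = x^4 + 3*x^3 + 3*x^2 + x = x*(x + 1)^3

Eigenvalues and multiplicities (the geometric multiplicity of λ is n − rank(A − λI), which equals the number of Jordan blocks for λ):
  λ = -1: algebraic multiplicity = 3, geometric multiplicity = 1
  λ = 0: algebraic multiplicity = 1, geometric multiplicity = 1

Determining the block sizes for each eigenvalue:
  λ = -1: one block (gm = 1), so the single block has size am = 3 → block sizes [3]
  λ = 0: one block (gm = 1), so the single block has size am = 1 → block sizes [1]

Assembling the blocks gives a Jordan form
J =
  [-1,  1,  0, 0]
  [ 0, -1,  1, 0]
  [ 0,  0, -1, 0]
  [ 0,  0,  0, 0]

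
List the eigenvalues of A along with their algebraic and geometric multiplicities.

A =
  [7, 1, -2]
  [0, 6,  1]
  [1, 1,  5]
λ = 6: alg = 3, geom = 1

Step 1 — factor the characteristic polynomial to read off the algebraic multiplicities:
  χ_A(x) = (x - 6)^3

Step 2 — compute geometric multiplicities via the rank-nullity identity g(λ) = n − rank(A − λI):
  rank(A − (6)·I) = 2, so dim ker(A − (6)·I) = n − 2 = 1

Summary:
  λ = 6: algebraic multiplicity = 3, geometric multiplicity = 1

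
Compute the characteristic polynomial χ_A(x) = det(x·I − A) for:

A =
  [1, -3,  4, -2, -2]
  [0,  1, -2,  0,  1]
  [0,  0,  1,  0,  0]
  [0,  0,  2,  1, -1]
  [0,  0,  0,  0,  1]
x^5 - 5*x^4 + 10*x^3 - 10*x^2 + 5*x - 1

Expanding det(x·I − A) (e.g. by cofactor expansion or by noting that A is similar to its Jordan form J, which has the same characteristic polynomial as A) gives
  χ_A(x) = x^5 - 5*x^4 + 10*x^3 - 10*x^2 + 5*x - 1
which factors as (x - 1)^5. The eigenvalues (with algebraic multiplicities) are λ = 1 with multiplicity 5.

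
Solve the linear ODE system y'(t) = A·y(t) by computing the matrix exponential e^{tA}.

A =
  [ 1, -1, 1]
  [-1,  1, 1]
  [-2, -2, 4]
e^{tA} =
  [-t*exp(2*t) + exp(2*t), -t*exp(2*t), t*exp(2*t)]
  [-t*exp(2*t), -t*exp(2*t) + exp(2*t), t*exp(2*t)]
  [-2*t*exp(2*t), -2*t*exp(2*t), 2*t*exp(2*t) + exp(2*t)]

Strategy: write A = P · J · P⁻¹ where J is a Jordan canonical form, so e^{tA} = P · e^{tJ} · P⁻¹, and e^{tJ} can be computed block-by-block.

A has Jordan form
J =
  [2, 1, 0]
  [0, 2, 0]
  [0, 0, 2]
(up to reordering of blocks).

Per-block formulas:
  For a 2×2 Jordan block J_2(2): exp(t · J_2(2)) = e^(2t)·(I + t·N), where N is the 2×2 nilpotent shift.
  For a 1×1 block at λ = 2: exp(t · [2]) = [e^(2t)].

After assembling e^{tJ} and conjugating by P, we get:

e^{tA} =
  [-t*exp(2*t) + exp(2*t), -t*exp(2*t), t*exp(2*t)]
  [-t*exp(2*t), -t*exp(2*t) + exp(2*t), t*exp(2*t)]
  [-2*t*exp(2*t), -2*t*exp(2*t), 2*t*exp(2*t) + exp(2*t)]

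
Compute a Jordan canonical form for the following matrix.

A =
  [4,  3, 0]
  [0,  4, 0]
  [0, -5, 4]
J_2(4) ⊕ J_1(4)

The characteristic polynomial is
  det(x·I − A) = x^3 - 12*x^2 + 48*x - 64 = (x - 4)^3

Eigenvalues and multiplicities (the geometric multiplicity of λ is n − rank(A − λI), which equals the number of Jordan blocks for λ):
  λ = 4: algebraic multiplicity = 3, geometric multiplicity = 2

Determining the block sizes for each eigenvalue:
  λ = 4: 2 blocks summing to 3 forces exactly one block of size 2 and the rest size 1 → block sizes [2, 1]

Assembling the blocks gives a Jordan form
J =
  [4, 1, 0]
  [0, 4, 0]
  [0, 0, 4]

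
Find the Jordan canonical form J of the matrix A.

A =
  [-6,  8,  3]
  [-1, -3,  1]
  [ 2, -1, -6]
J_3(-5)

The characteristic polynomial is
  det(x·I − A) = x^3 + 15*x^2 + 75*x + 125 = (x + 5)^3

Eigenvalues and multiplicities (the geometric multiplicity of λ is n − rank(A − λI), which equals the number of Jordan blocks for λ):
  λ = -5: algebraic multiplicity = 3, geometric multiplicity = 1

Determining the block sizes for each eigenvalue:
  λ = -5: one block (gm = 1), so the single block has size am = 3 → block sizes [3]

Assembling the blocks gives a Jordan form
J =
  [-5,  1,  0]
  [ 0, -5,  1]
  [ 0,  0, -5]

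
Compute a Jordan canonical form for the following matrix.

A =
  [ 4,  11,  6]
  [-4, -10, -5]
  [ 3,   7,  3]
J_3(-1)

The characteristic polynomial is
  det(x·I − A) = x^3 + 3*x^2 + 3*x + 1 = (x + 1)^3

Eigenvalues and multiplicities (the geometric multiplicity of λ is n − rank(A − λI), which equals the number of Jordan blocks for λ):
  λ = -1: algebraic multiplicity = 3, geometric multiplicity = 1

Determining the block sizes for each eigenvalue:
  λ = -1: one block (gm = 1), so the single block has size am = 3 → block sizes [3]

Assembling the blocks gives a Jordan form
J =
  [-1,  1,  0]
  [ 0, -1,  1]
  [ 0,  0, -1]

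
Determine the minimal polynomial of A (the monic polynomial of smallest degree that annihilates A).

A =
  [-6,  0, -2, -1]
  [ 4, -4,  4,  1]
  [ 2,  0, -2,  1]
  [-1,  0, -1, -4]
x^3 + 12*x^2 + 48*x + 64

The characteristic polynomial is χ_A(x) = (x + 4)^4, so the eigenvalues are known. The minimal polynomial is
  m_A(x) = Π_λ (x − λ)^{k_λ}
where k_λ is the size of the *largest* Jordan block for λ (equivalently, the smallest k with (A − λI)^k v = 0 for every generalised eigenvector v of λ).

  λ = -4: largest Jordan block has size 3, contributing (x + 4)^3

So m_A(x) = (x + 4)^3 = x^3 + 12*x^2 + 48*x + 64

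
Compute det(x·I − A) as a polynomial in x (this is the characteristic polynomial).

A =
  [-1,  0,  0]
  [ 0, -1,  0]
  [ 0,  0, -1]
x^3 + 3*x^2 + 3*x + 1

Expanding det(x·I − A) (e.g. by cofactor expansion or by noting that A is similar to its Jordan form J, which has the same characteristic polynomial as A) gives
  χ_A(x) = x^3 + 3*x^2 + 3*x + 1
which factors as (x + 1)^3. The eigenvalues (with algebraic multiplicities) are λ = -1 with multiplicity 3.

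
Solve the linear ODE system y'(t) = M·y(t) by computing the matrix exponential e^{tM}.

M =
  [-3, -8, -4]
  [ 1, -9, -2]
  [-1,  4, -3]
e^{tM} =
  [2*t*exp(-5*t) + exp(-5*t), -8*t*exp(-5*t), -4*t*exp(-5*t)]
  [t*exp(-5*t), -4*t*exp(-5*t) + exp(-5*t), -2*t*exp(-5*t)]
  [-t*exp(-5*t), 4*t*exp(-5*t), 2*t*exp(-5*t) + exp(-5*t)]

Strategy: write M = P · J · P⁻¹ where J is a Jordan canonical form, so e^{tM} = P · e^{tJ} · P⁻¹, and e^{tJ} can be computed block-by-block.

M has Jordan form
J =
  [-5,  1,  0]
  [ 0, -5,  0]
  [ 0,  0, -5]
(up to reordering of blocks).

Per-block formulas:
  For a 2×2 Jordan block J_2(-5): exp(t · J_2(-5)) = e^(-5t)·(I + t·N), where N is the 2×2 nilpotent shift.
  For a 1×1 block at λ = -5: exp(t · [-5]) = [e^(-5t)].

After assembling e^{tJ} and conjugating by P, we get:

e^{tM} =
  [2*t*exp(-5*t) + exp(-5*t), -8*t*exp(-5*t), -4*t*exp(-5*t)]
  [t*exp(-5*t), -4*t*exp(-5*t) + exp(-5*t), -2*t*exp(-5*t)]
  [-t*exp(-5*t), 4*t*exp(-5*t), 2*t*exp(-5*t) + exp(-5*t)]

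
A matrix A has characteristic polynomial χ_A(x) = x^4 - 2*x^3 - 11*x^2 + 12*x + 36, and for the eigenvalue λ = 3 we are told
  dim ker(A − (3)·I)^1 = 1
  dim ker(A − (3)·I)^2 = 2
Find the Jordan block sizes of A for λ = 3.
Block sizes for λ = 3: [2]

From the dimensions of kernels of powers, the number of Jordan blocks of size at least j is d_j − d_{j−1} where d_j = dim ker(N^j) (with d_0 = 0). Computing the differences gives [1, 1].
The number of blocks of size exactly k is (#blocks of size ≥ k) − (#blocks of size ≥ k + 1), so the partition is: 1 block(s) of size 2.
In nonincreasing order the block sizes are [2].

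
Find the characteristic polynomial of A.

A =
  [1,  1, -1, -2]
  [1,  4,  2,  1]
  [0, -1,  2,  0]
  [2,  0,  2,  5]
x^4 - 12*x^3 + 54*x^2 - 108*x + 81

Expanding det(x·I − A) (e.g. by cofactor expansion or by noting that A is similar to its Jordan form J, which has the same characteristic polynomial as A) gives
  χ_A(x) = x^4 - 12*x^3 + 54*x^2 - 108*x + 81
which factors as (x - 3)^4. The eigenvalues (with algebraic multiplicities) are λ = 3 with multiplicity 4.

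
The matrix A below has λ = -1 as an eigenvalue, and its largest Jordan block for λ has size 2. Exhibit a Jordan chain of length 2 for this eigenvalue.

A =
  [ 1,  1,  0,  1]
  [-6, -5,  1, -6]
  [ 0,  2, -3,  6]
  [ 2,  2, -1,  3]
A Jordan chain for λ = -1 of length 2:
v_1 = (2, -6, 0, 2)ᵀ
v_2 = (1, 0, 0, 0)ᵀ

Let N = A − (-1)·I. We want v_2 with N^2 v_2 = 0 but N^1 v_2 ≠ 0; then v_{j-1} := N · v_j for j = 2, …, 2.

Pick v_2 = (1, 0, 0, 0)ᵀ.
Then v_1 = N · v_2 = (2, -6, 0, 2)ᵀ.

Sanity check: (A − (-1)·I) v_1 = (0, 0, 0, 0)ᵀ = 0. ✓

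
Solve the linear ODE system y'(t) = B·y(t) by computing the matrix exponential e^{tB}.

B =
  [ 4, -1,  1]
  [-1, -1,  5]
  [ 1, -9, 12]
e^{tB} =
  [3*t^2*exp(5*t)/2 - t*exp(5*t) + exp(5*t), -t^2*exp(5*t) - t*exp(5*t), t^2*exp(5*t)/2 + t*exp(5*t)]
  [6*t^2*exp(5*t) - t*exp(5*t), -4*t^2*exp(5*t) - 6*t*exp(5*t) + exp(5*t), 2*t^2*exp(5*t) + 5*t*exp(5*t)]
  [15*t^2*exp(5*t)/2 + t*exp(5*t), -5*t^2*exp(5*t) - 9*t*exp(5*t), 5*t^2*exp(5*t)/2 + 7*t*exp(5*t) + exp(5*t)]

Strategy: write B = P · J · P⁻¹ where J is a Jordan canonical form, so e^{tB} = P · e^{tJ} · P⁻¹, and e^{tJ} can be computed block-by-block.

B has Jordan form
J =
  [5, 1, 0]
  [0, 5, 1]
  [0, 0, 5]
(up to reordering of blocks).

Per-block formulas:
  For a 3×3 Jordan block J_3(5): exp(t · J_3(5)) = e^(5t)·(I + t·N + (t^2/2)·N^2), where N is the 3×3 nilpotent shift.

After assembling e^{tJ} and conjugating by P, we get:

e^{tB} =
  [3*t^2*exp(5*t)/2 - t*exp(5*t) + exp(5*t), -t^2*exp(5*t) - t*exp(5*t), t^2*exp(5*t)/2 + t*exp(5*t)]
  [6*t^2*exp(5*t) - t*exp(5*t), -4*t^2*exp(5*t) - 6*t*exp(5*t) + exp(5*t), 2*t^2*exp(5*t) + 5*t*exp(5*t)]
  [15*t^2*exp(5*t)/2 + t*exp(5*t), -5*t^2*exp(5*t) - 9*t*exp(5*t), 5*t^2*exp(5*t)/2 + 7*t*exp(5*t) + exp(5*t)]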